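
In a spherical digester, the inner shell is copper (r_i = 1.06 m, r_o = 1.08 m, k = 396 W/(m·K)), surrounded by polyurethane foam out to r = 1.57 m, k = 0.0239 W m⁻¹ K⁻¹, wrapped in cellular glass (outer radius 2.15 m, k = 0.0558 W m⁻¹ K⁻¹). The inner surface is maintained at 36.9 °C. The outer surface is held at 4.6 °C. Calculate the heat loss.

Resistance network (inner→outer):
  R_copper = (1/1.06 − 1/1.08)/(4πk) = 0.01747/(4π·396) = 3.511×10^-6 K/W
  R_polyurethane foam = (1/1.08 − 1/1.57)/(4πk) = 0.2890/(4π·0.0239) = 0.9622 K/W
  R_cellular glass = (1/1.57 − 1/2.15)/(4πk) = 0.1718/(4π·0.0558) = 0.2450 K/W
ΣR = 3.511×10^-6 + 0.9622 + 0.2450 = 1.207 K/W
Q = ΔT/ΣR = (36.9 °C − 4.6 °C)/1.207 = 26.8 W

Q = 26.8 W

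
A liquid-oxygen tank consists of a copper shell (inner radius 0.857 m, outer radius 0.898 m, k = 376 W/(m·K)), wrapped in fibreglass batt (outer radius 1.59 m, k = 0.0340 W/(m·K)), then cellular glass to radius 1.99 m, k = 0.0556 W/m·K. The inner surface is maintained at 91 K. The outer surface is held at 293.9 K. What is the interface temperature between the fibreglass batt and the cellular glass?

T = 266.0 K

Treat each layer as a resistance in series:
  R_copper = (1/0.857 − 1/0.898)/(4πk) = 0.05328/(4π·376) = 1.128×10^-5 K/W
  R_fibreglass batt = (1/0.898 − 1/1.59)/(4πk) = 0.4847/(4π·0.0340) = 1.134 K/W
  R_cellular glass = (1/1.59 − 1/1.99)/(4πk) = 0.1264/(4π·0.0556) = 0.1809 K/W
ΣR = 1.128×10^-5 + 1.134 + 0.1809 = 1.315 K/W
Q = ΔT/ΣR = (91 K − 293.9 K)/1.315 = -154.3 W
From the inner boundary to the fibreglass batt/cellular glass interface, ΣR_partial = 1.134 K/W.
T_interface = T_in − Q·ΣR_partial = 91 K − (-154.3)(1.134) = 266.0 K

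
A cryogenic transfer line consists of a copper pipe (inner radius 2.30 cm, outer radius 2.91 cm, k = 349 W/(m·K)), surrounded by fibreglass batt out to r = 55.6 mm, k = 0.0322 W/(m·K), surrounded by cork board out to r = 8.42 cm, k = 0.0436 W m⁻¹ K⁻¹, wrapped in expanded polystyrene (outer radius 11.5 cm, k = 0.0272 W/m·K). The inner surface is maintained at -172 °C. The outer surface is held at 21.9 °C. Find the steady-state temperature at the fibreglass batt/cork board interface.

Series thermal resistances, inner to outer:
  R'_copper = ln(0.0291/0.0230)/(2πk) = 0.2352/(2π·349) = 1.073×10^-4 m·K/W
  R'_fibreglass batt = ln(0.0556/0.0291)/(2πk) = 0.6474/(2π·0.0322) = 3.200 m·K/W
  R'_cork board = ln(0.0842/0.0556)/(2πk) = 0.4150/(2π·0.0436) = 1.515 m·K/W
  R'_expanded polystyrene = ln(0.115/0.0842)/(2πk) = 0.3117/(2π·0.0272) = 1.824 m·K/W
ΣR = 1.073×10^-4 + 3.200 + 1.515 + 1.824 = 6.539 m·K/W
Q' = ΔT/ΣR = (-172 °C − 21.9 °C)/6.539 = -29.65 W/m
From the inner boundary to the fibreglass batt/cork board interface, ΣR_partial = 3.200 m·K/W.
T_interface = T_in − Q'·ΣR_partial = -172 °C − (-29.65)(3.200) = -77.1 °C

T = -77.1 °C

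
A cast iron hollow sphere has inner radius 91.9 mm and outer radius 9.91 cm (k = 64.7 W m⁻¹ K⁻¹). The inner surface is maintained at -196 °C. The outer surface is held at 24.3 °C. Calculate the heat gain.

Q = 2.27×10^5 W

Q = 4πk·ΔT/(1/r₁ − 1/r₂) = 4π × 64.7 × 220.3 / (1/0.0919 − 1/0.0991) = 2.27×10^5 W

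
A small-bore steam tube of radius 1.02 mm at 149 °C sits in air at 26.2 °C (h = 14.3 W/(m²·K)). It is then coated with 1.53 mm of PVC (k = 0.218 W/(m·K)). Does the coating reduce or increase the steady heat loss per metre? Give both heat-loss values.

Critical radius for a cylinder: r_cr = k/h = 0.0152 m = 1.52 cm.
Outer radius after coating: r₂ = 0.00102 + 0.00153 = 0.00255 m.
Since r₁ < r_cr and r₂ ≤ r_cr, the coating moves toward the maximum at r_cr — heat loss rises.
Bare: R = 1/(2πr₁h) = 10.91 m·K/W; Q = 122.8/10.91 = 11.3 W/m.
Coated: R = R_cond + R_conv = 5.034 m·K/W; Q = 122.8/5.034 = 24.4 W/m.

increases: 11.3 → 24.4 W/m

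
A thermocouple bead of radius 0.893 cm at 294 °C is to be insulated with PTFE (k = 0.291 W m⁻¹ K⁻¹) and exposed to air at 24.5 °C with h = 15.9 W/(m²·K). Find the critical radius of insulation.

For a sphere, r_cr = 2k_ins/h = 2·0.291/15.9 = 0.0366 m = 3.66 cm

r_cr = 3.66 cm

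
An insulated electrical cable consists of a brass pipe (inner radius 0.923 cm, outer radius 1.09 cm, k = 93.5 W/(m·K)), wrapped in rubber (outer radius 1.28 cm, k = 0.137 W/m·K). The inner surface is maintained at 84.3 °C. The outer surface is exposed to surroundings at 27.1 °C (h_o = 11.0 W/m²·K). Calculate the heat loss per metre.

Q' = 43.4 W/m

Resistance network (inner→outer):
  R'_brass = ln(0.0109/0.00923)/(2πk) = 0.1663/(2π·93.5) = 2.831×10^-4 m·K/W
  R'_rubber = ln(0.0128/0.0109)/(2πk) = 0.1607/(2π·0.137) = 0.1867 m·K/W
  R'_conv,out = 1/(2πr h) = 1/(2π·0.0128·11.0) = 1.130 m·K/W
ΣR = 2.831×10^-4 + 0.1867 + 1.130 = 1.317 m·K/W
Q' = ΔT/ΣR = (84.3 °C − 27.1 °C)/1.317 = 43.4 W/m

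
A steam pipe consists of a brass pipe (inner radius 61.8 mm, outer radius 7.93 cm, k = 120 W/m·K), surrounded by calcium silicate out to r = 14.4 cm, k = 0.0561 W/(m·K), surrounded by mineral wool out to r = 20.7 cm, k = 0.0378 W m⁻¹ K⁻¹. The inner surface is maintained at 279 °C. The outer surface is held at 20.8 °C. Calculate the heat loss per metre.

Q' = 80.2 W/m

Treat each layer as a resistance in series:
  R'_brass = ln(0.0793/0.0618)/(2πk) = 0.2493/(2π·120) = 3.307×10^-4 m·K/W
  R'_calcium silicate = ln(0.144/0.0793)/(2πk) = 0.5966/(2π·0.0561) = 1.692 m·K/W
  R'_mineral wool = ln(0.207/0.144)/(2πk) = 0.3629/(2π·0.0378) = 1.528 m·K/W
ΣR = 3.307×10^-4 + 1.692 + 1.528 = 3.220 m·K/W
Q' = ΔT/ΣR = (279 °C − 20.8 °C)/3.220 = 80.2 W/m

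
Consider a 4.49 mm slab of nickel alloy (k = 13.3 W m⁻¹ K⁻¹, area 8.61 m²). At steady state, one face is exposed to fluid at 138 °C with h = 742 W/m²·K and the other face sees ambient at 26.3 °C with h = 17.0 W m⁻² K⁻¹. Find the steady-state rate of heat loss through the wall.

Series thermal resistances, inner to outer:
  R_conv,in = 1/(hA) = 1/(742·8.61) = 1.565×10^-4 K/W
  R_nickel alloy = L/(kA) = 0.00449/(13.3·8.61) = 3.921×10^-5 K/W
  R_conv,out = 1/(hA) = 1/(17.0·8.61) = 0.006832 K/W
ΣR = 1.565×10^-4 + 3.921×10^-5 + 0.006832 = 0.007028 K/W
Q = ΔT/ΣR = (138 °C − 26.3 °C)/0.007028 = 15900 W

Q = 15900 W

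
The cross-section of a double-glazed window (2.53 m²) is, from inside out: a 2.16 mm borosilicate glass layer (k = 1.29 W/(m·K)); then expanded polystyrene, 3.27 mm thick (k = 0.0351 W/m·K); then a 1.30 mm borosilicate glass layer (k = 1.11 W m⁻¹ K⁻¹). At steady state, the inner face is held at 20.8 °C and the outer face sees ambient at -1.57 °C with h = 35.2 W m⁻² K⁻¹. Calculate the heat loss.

Q = 455 W

Treat each layer as a resistance in series:
  R_borosilicate glass = L/(kA) = 0.00216/(1.29·2.53) = 6.618×10^-4 K/W
  R_expanded polystyrene = L/(kA) = 0.00327/(0.0351·2.53) = 0.03682 K/W
  R_borosilicate glass = L/(kA) = 0.00130/(1.11·2.53) = 4.629×10^-4 K/W
  R_conv,out = 1/(hA) = 1/(35.2·2.53) = 0.01123 K/W
ΣR = 6.618×10^-4 + 0.03682 + 4.629×10^-4 + 0.01123 = 0.04917 K/W
Q = ΔT/ΣR = (20.8 °C − -1.57 °C)/0.04917 = 455 W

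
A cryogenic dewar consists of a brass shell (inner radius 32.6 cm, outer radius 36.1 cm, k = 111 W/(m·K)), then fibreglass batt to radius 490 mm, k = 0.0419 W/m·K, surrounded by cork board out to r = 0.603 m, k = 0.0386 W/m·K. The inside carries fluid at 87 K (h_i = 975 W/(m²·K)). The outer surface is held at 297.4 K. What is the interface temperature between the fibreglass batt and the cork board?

T = 221.1 K

Series thermal resistances, inner to outer:
  R_conv,in = 1/(4πr²h) = 1/(4π·0.326²·975) = 7.680×10^-4 K/W
  R_brass = (1/0.326 − 1/0.361)/(4πk) = 0.2974/(4π·111) = 2.132×10^-4 K/W
  R_fibreglass batt = (1/0.361 − 1/0.490)/(4πk) = 0.7293/(4π·0.0419) = 1.385 K/W
  R_cork board = (1/0.490 − 1/0.603)/(4πk) = 0.3824/(4π·0.0386) = 0.7884 K/W
ΣR = 7.680×10^-4 + 2.132×10^-4 + 1.385 + 0.7884 = 2.174 K/W
Q = ΔT/ΣR = (87 K − 297.4 K)/2.174 = -96.78 W
From the inner boundary to the fibreglass batt/cork board interface, ΣR_partial = 1.386 K/W.
T_interface = T_in − Q·ΣR_partial = 87 K − (-96.78)(1.386) = 221.1 K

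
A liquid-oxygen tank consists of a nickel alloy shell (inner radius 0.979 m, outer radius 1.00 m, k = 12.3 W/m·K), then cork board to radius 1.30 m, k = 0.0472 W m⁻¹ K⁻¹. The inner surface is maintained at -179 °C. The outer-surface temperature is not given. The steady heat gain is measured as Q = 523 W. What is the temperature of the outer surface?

Sum the resistances:
  R_nickel alloy = (1/0.979 − 1/1.00)/(4πk) = 0.02145/(4π·12.3) = 1.388×10^-4 K/W
  R_cork board = (1/1.00 − 1/1.30)/(4πk) = 0.2308/(4π·0.0472) = 0.3891 K/W
ΣR = 0.3892 K/W
ΔT = Q·ΣR = 523 × 0.3892 = 203.6 K
Heat flows inward, so T_out = T_in + ΔT = -179 + 203.6 = 24.6 °C

T_out = 24.6 °C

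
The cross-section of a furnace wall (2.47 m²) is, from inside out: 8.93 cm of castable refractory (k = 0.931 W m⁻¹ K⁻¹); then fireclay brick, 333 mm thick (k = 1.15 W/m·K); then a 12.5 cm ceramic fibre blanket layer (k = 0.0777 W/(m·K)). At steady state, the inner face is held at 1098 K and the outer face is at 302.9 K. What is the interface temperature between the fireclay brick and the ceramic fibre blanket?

T = 944 K

Treat each layer as a resistance in series:
  R_castable refractory = L/(kA) = 0.0893/(0.931·2.47) = 0.03883 K/W
  R_fireclay brick = L/(kA) = 0.333/(1.15·2.47) = 0.1172 K/W
  R_ceramic fibre blanket = L/(kA) = 0.125/(0.0777·2.47) = 0.6513 K/W
ΣR = 0.03883 + 0.1172 + 0.6513 = 0.8073 K/W
Q = ΔT/ΣR = (1098 K − 302.9 K)/0.8073 = 984.9 W
From the inner boundary to the fireclay brick/ceramic fibre blanket interface, ΣR_partial = 0.1560 K/W.
T_interface = T_in − Q·ΣR_partial = 1098 K − (984.9)(0.1560) = 944 K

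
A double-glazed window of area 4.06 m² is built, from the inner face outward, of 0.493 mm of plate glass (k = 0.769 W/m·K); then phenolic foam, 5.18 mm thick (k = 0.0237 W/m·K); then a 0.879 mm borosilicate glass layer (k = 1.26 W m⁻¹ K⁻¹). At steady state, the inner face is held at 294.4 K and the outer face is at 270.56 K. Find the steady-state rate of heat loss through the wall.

Q = 440 W

Resistance network (inner→outer):
  R_plate glass = L/(kA) = 4.93×10^-4/(0.769·4.06) = 1.579×10^-4 K/W
  R_phenolic foam = L/(kA) = 0.00518/(0.0237·4.06) = 0.05383 K/W
  R_borosilicate glass = L/(kA) = 8.79×10^-4/(1.26·4.06) = 1.718×10^-4 K/W
ΣR = 1.579×10^-4 + 0.05383 + 1.718×10^-4 = 0.05416 K/W
Q = ΔT/ΣR = (294.4 K − 270.56 K)/0.05416 = 440 W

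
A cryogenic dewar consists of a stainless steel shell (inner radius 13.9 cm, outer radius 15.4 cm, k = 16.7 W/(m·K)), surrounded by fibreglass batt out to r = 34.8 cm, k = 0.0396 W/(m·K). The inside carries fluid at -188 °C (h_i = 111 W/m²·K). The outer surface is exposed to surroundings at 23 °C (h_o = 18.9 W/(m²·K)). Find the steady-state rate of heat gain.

Series thermal resistances, inner to outer:
  R_conv,in = 1/(4πr²h) = 1/(4π·0.139²·111) = 0.03711 K/W
  R_stainless steel = (1/0.139 − 1/0.154)/(4πk) = 0.7007/(4π·16.7) = 0.003339 K/W
  R_fibreglass batt = (1/0.154 − 1/0.348)/(4πk) = 3.620/(4π·0.0396) = 7.274 K/W
  R_conv,out = 1/(4πr²h) = 1/(4π·0.348²·18.9) = 0.03477 K/W
ΣR = 0.03711 + 0.003339 + 7.274 + 0.03477 = 7.349 K/W
Q = ΔT/ΣR = (-188 °C − 23 °C)/7.349 = -28.7 W
(Negative Q ⇒ heat flows inward; heat gain = 28.7 W.)

Q = 28.7 W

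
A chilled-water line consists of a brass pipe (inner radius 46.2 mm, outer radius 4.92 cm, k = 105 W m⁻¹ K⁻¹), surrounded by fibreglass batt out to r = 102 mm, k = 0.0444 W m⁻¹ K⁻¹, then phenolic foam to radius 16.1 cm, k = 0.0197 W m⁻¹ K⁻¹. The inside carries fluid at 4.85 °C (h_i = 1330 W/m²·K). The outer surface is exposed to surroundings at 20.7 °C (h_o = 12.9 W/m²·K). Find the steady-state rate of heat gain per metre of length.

Q' = 2.48 W/m

Series thermal resistances, inner to outer:
  R'_conv,in = 1/(2πr h) = 1/(2π·0.0462·1330) = 0.002590 m·K/W
  R'_brass = ln(0.0492/0.0462)/(2πk) = 0.06291/(2π·105) = 9.536×10^-5 m·K/W
  R'_fibreglass batt = ln(0.102/0.0492)/(2πk) = 0.7291/(2π·0.0444) = 2.613 m·K/W
  R'_phenolic foam = ln(0.161/0.102)/(2πk) = 0.4564/(2π·0.0197) = 3.687 m·K/W
  R'_conv,out = 1/(2πr h) = 1/(2π·0.161·12.9) = 0.07663 m·K/W
ΣR = 0.002590 + 9.536×10^-5 + 2.613 + 3.687 + 0.07663 = 6.379 m·K/W
Q' = ΔT/ΣR = (4.85 °C − 20.7 °C)/6.379 = -2.48 W/m
(Negative Q' ⇒ heat flows inward; heat gain = 2.48 W/m.)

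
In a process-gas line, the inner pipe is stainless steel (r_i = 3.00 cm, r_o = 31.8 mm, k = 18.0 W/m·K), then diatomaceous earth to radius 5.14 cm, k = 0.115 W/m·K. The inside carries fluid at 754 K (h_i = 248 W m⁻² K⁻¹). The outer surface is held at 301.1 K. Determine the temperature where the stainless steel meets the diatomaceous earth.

T = 740 K

Resistance network (inner→outer):
  R'_conv,in = 1/(2πr h) = 1/(2π·0.0300·248) = 0.02139 m·K/W
  R'_stainless steel = ln(0.0318/0.0300)/(2πk) = 0.05827/(2π·18.0) = 5.152×10^-4 m·K/W
  R'_diatomaceous earth = ln(0.0514/0.0318)/(2πk) = 0.4802/(2π·0.115) = 0.6645 m·K/W
ΣR = 0.02139 + 5.152×10^-4 + 0.6645 = 0.6864 m·K/W
Q' = ΔT/ΣR = (754 K − 301.1 K)/0.6864 = 659.8 W/m
From the inner boundary to the stainless steel/diatomaceous earth interface, ΣR_partial = 0.02191 m·K/W.
T_interface = T_in − Q'·ΣR_partial = 754 K − (659.8)(0.02191) = 740 K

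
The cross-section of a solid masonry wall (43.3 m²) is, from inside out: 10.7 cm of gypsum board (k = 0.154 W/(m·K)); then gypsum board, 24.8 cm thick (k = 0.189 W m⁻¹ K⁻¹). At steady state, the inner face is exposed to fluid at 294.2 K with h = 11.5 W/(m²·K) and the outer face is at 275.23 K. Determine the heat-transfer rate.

Resistance network (inner→outer):
  R_conv,in = 1/(hA) = 1/(11.5·43.3) = 0.002008 K/W
  R_gypsum board = L/(kA) = 0.107/(0.154·43.3) = 0.01605 K/W
  R_gypsum board = L/(kA) = 0.248/(0.189·43.3) = 0.03030 K/W
ΣR = 0.002008 + 0.01605 + 0.03030 = 0.04836 K/W
Q = ΔT/ΣR = (294.2 K − 275.23 K)/0.04836 = 392 W

Q = 392 W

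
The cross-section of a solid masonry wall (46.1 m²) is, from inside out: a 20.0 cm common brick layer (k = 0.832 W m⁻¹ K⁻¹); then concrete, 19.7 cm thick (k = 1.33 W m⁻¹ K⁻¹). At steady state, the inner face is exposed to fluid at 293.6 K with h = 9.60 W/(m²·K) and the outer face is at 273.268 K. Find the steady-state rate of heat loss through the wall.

Q = 1900 W

Resistance network (inner→outer):
  R_conv,in = 1/(hA) = 1/(9.60·46.1) = 0.002260 K/W
  R_common brick = L/(kA) = 0.200/(0.832·46.1) = 0.005214 K/W
  R_concrete = L/(kA) = 0.197/(1.33·46.1) = 0.003213 K/W
ΣR = 0.002260 + 0.005214 + 0.003213 = 0.01069 K/W
Q = ΔT/ΣR = (293.6 K − 273.268 K)/0.01069 = 1900 W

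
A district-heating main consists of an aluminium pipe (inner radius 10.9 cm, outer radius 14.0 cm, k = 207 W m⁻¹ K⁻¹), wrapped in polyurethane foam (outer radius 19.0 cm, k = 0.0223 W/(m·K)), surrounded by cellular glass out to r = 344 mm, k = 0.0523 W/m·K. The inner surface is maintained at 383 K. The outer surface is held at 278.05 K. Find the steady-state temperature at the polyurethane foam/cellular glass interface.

Series thermal resistances, inner to outer:
  R'_aluminium = ln(0.140/0.109)/(2πk) = 0.2503/(2π·207) = 1.924×10^-4 m·K/W
  R'_polyurethane foam = ln(0.190/0.140)/(2πk) = 0.3054/(2π·0.0223) = 2.180 m·K/W
  R'_cellular glass = ln(0.344/0.190)/(2πk) = 0.5936/(2π·0.0523) = 1.806 m·K/W
ΣR = 1.924×10^-4 + 2.180 + 1.806 = 3.986 m·K/W
Q' = ΔT/ΣR = (383 K − 278.05 K)/3.986 = 26.33 W/m
From the inner boundary to the polyurethane foam/cellular glass interface, ΣR_partial = 2.180 m·K/W.
T_interface = T_in − Q'·ΣR_partial = 383 K − (26.33)(2.180) = 325.6 K

T = 325.6 K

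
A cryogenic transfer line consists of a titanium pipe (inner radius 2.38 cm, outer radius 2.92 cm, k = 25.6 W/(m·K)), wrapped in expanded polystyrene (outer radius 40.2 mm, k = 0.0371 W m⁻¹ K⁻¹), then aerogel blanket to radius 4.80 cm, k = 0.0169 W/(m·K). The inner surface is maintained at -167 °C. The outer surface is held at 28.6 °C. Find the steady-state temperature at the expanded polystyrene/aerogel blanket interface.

T = -78.8 °C

Series thermal resistances, inner to outer:
  R'_titanium = ln(0.0292/0.0238)/(2πk) = 0.2045/(2π·25.6) = 0.001271 m·K/W
  R'_expanded polystyrene = ln(0.0402/0.0292)/(2πk) = 0.3197/(2π·0.0371) = 1.371 m·K/W
  R'_aerogel blanket = ln(0.0480/0.0402)/(2πk) = 0.1773/(2π·0.0169) = 1.670 m·K/W
ΣR = 0.001271 + 1.371 + 1.670 = 3.042 m·K/W
Q' = ΔT/ΣR = (-167 °C − 28.6 °C)/3.042 = -64.30 W/m
From the inner boundary to the expanded polystyrene/aerogel blanket interface, ΣR_partial = 1.372 m·K/W.
T_interface = T_in − Q'·ΣR_partial = -167 °C − (-64.30)(1.372) = -78.8 °C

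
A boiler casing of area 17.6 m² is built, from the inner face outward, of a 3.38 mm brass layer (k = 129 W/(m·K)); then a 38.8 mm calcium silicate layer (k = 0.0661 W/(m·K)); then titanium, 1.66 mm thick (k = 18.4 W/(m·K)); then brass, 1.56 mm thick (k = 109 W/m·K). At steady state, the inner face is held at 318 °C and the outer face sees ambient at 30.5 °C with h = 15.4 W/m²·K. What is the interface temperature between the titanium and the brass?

Treat each layer as a resistance in series:
  R_brass = L/(kA) = 0.00338/(129·17.6) = 1.489×10^-6 K/W
  R_calcium silicate = L/(kA) = 0.0388/(0.0661·17.6) = 0.03335 K/W
  R_titanium = L/(kA) = 0.00166/(18.4·17.6) = 5.126×10^-6 K/W
  R_brass = L/(kA) = 0.00156/(109·17.6) = 8.132×10^-7 K/W
  R_conv,out = 1/(hA) = 1/(15.4·17.6) = 0.003689 K/W
ΣR = 1.489×10^-6 + 0.03335 + 5.126×10^-6 + 8.132×10^-7 + 0.003689 = 0.03705 K/W
Q = ΔT/ΣR = (318 °C − 30.5 °C)/0.03705 = 7760 W
From the inner boundary to the titanium/brass interface, ΣR_partial = 0.03336 K/W.
T_interface = T_in − Q·ΣR_partial = 318 °C − (7760)(0.03336) = 59.1 °C

T = 59.1 °C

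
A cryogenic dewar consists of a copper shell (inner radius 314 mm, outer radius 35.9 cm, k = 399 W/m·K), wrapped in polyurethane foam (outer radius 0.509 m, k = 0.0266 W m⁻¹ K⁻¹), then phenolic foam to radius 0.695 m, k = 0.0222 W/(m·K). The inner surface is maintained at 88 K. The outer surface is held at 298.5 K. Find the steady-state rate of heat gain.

Q = 48.5 W

Series thermal resistances, inner to outer:
  R_copper = (1/0.314 − 1/0.359)/(4πk) = 0.3992/(4π·399) = 7.962×10^-5 K/W
  R_polyurethane foam = (1/0.359 − 1/0.509)/(4πk) = 0.8209/(4π·0.0266) = 2.456 K/W
  R_phenolic foam = (1/0.509 − 1/0.695)/(4πk) = 0.5258/(4π·0.0222) = 1.885 K/W
ΣR = 7.962×10^-5 + 2.456 + 1.885 = 4.341 K/W
Q = ΔT/ΣR = (88 K − 298.5 K)/4.341 = -48.5 W
(Negative Q ⇒ heat flows inward; heat gain = 48.5 W.)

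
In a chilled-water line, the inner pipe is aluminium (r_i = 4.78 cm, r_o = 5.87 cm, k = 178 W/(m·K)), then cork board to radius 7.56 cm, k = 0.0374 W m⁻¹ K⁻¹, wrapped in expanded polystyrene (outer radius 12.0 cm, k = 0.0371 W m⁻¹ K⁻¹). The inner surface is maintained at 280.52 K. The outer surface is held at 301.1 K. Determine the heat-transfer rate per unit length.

Q' = 6.73 W/m

Resistance network (inner→outer):
  R'_aluminium = ln(0.0587/0.0478)/(2πk) = 0.2054/(2π·178) = 1.837×10^-4 m·K/W
  R'_cork board = ln(0.0756/0.0587)/(2πk) = 0.2530/(2π·0.0374) = 1.077 m·K/W
  R'_expanded polystyrene = ln(0.120/0.0756)/(2πk) = 0.4620/(2π·0.0371) = 1.982 m·K/W
ΣR = 1.837×10^-4 + 1.077 + 1.982 = 3.059 m·K/W
Q' = ΔT/ΣR = (280.52 K − 301.1 K)/3.059 = -6.73 W/m
(Negative Q' ⇒ heat flows inward; heat gain = 6.73 W/m.)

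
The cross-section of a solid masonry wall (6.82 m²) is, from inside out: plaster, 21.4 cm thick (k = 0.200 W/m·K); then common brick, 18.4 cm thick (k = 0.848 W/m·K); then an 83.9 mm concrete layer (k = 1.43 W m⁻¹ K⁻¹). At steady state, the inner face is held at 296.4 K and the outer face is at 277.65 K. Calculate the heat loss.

Series thermal resistances, inner to outer:
  R_plaster = L/(kA) = 0.214/(0.200·6.82) = 0.1569 K/W
  R_common brick = L/(kA) = 0.184/(0.848·6.82) = 0.03182 K/W
  R_concrete = L/(kA) = 0.0839/(1.43·6.82) = 0.008603 K/W
ΣR = 0.1569 + 0.03182 + 0.008603 = 0.1973 K/W
Q = ΔT/ΣR = (296.4 K − 277.65 K)/0.1973 = 95.0 W

Q = 95.0 W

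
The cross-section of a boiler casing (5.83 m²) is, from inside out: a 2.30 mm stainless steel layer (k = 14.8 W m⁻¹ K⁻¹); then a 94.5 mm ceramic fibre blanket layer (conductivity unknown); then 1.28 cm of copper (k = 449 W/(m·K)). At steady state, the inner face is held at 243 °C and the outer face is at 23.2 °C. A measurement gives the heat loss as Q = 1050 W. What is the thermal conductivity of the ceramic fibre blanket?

k = 0.0774 W/m·K

ΣR = ΔT/Q = |243 − 23.2|/1050 = 0.2093 K/W
Known resistances:
  R_stainless steel = L/(kA) = 0.00230/(14.8·5.83) = 2.666×10^-5 K/W
  R_copper = L/(kA) = 0.0128/(449·5.83) = 4.890×10^-6 K/W
R_ceramic fibre blanket = ΣR − ΣR_known = 0.2093 − 3.155×10^-5 = 0.2093 K/W
L/(kA) = 0.2093 ⇒ k = 0.0945/(0.2093·5.83) = 0.0774 W/m·K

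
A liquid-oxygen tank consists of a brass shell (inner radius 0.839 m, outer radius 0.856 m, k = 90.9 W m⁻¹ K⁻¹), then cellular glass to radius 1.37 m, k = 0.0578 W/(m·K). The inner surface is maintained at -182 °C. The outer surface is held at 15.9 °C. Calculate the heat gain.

Resistance network (inner→outer):
  R_brass = (1/0.839 − 1/0.856)/(4πk) = 0.02367/(4π·90.9) = 2.072×10^-5 K/W
  R_cellular glass = (1/0.856 − 1/1.37)/(4πk) = 0.4383/(4π·0.0578) = 0.6034 K/W
ΣR = 2.072×10^-5 + 0.6034 = 0.6034 K/W
Q = ΔT/ΣR = (-182 °C − 15.9 °C)/0.6034 = -328 W
(Negative Q ⇒ heat flows inward; heat gain = 328 W.)

Q = 328 W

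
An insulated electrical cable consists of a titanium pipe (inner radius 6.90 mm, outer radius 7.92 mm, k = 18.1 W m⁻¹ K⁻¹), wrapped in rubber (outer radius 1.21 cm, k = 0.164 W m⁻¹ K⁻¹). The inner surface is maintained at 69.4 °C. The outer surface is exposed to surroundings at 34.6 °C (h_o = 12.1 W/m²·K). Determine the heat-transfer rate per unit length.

Q' = 23.2 W/m

Treat each layer as a resistance in series:
  R'_titanium = ln(0.00792/0.00690)/(2πk) = 0.1379/(2π·18.1) = 0.001212 m·K/W
  R'_rubber = ln(0.0121/0.00792)/(2πk) = 0.4238/(2π·0.164) = 0.4113 m·K/W
  R'_conv,out = 1/(2πr h) = 1/(2π·0.0121·12.1) = 1.087 m·K/W
ΣR = 0.001212 + 0.4113 + 1.087 = 1.500 m·K/W
Q' = ΔT/ΣR = (69.4 °C − 34.6 °C)/1.500 = 23.2 W/m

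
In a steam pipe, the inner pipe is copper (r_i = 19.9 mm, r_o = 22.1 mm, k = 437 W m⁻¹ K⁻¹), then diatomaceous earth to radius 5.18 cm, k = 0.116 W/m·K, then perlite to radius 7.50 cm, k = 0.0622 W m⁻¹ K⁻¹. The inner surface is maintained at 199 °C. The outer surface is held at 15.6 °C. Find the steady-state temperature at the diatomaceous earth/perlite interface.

T = 97.7 °C

Treat each layer as a resistance in series:
  R'_copper = ln(0.0221/0.0199)/(2πk) = 0.1049/(2π·437) = 3.819×10^-5 m·K/W
  R'_diatomaceous earth = ln(0.0518/0.0221)/(2πk) = 0.8518/(2π·0.116) = 1.169 m·K/W
  R'_perlite = ln(0.0750/0.0518)/(2πk) = 0.3701/(2π·0.0622) = 0.9470 m·K/W
ΣR = 3.819×10^-5 + 1.169 + 0.9470 = 2.116 m·K/W
Q' = ΔT/ΣR = (199 °C − 15.6 °C)/2.116 = 86.67 W/m
From the inner boundary to the diatomaceous earth/perlite interface, ΣR_partial = 1.169 m·K/W.
T_interface = T_in − Q'·ΣR_partial = 199 °C − (86.67)(1.169) = 97.7 °C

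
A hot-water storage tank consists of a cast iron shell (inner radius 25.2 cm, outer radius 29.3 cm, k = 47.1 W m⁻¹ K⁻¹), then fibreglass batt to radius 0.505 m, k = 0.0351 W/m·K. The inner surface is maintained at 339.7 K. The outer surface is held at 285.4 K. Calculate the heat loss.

Treat each layer as a resistance in series:
  R_cast iron = (1/0.252 − 1/0.293)/(4πk) = 0.5553/(4π·47.1) = 9.382×10^-4 K/W
  R_fibreglass batt = (1/0.293 − 1/0.505)/(4πk) = 1.433/(4π·0.0351) = 3.248 K/W
ΣR = 9.382×10^-4 + 3.248 = 3.249 K/W
Q = ΔT/ΣR = (339.7 K − 285.4 K)/3.249 = 16.7 W

Q = 16.7 W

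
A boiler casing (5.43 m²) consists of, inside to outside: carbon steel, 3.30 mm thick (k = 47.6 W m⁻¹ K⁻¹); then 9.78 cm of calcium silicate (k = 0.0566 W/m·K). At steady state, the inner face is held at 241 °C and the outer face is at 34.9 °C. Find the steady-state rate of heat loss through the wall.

Series thermal resistances, inner to outer:
  R_carbon steel = L/(kA) = 0.00330/(47.6·5.43) = 1.277×10^-5 K/W
  R_calcium silicate = L/(kA) = 0.0978/(0.0566·5.43) = 0.3182 K/W
ΣR = 1.277×10^-5 + 0.3182 = 0.3182 K/W
Q = ΔT/ΣR = (241 °C − 34.9 °C)/0.3182 = 648 W

Q = 648 W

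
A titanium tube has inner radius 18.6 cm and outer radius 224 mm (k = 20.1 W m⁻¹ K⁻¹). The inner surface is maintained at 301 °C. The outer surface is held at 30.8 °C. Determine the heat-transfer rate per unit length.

Q' = 184 kW/m

Q' = 2πk·ΔT/ln(r₂/r₁) = 2π × 20.1 × 270.2 / ln(0.224/0.186) = 1.84×10^5 W/m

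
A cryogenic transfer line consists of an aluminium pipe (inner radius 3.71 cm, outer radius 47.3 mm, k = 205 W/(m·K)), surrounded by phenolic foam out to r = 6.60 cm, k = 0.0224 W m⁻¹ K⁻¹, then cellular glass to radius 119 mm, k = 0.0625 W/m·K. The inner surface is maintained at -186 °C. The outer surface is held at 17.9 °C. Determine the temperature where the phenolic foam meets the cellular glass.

Treat each layer as a resistance in series:
  R'_aluminium = ln(0.0473/0.0371)/(2πk) = 0.2429/(2π·205) = 1.886×10^-4 m·K/W
  R'_phenolic foam = ln(0.0660/0.0473)/(2πk) = 0.3331/(2π·0.0224) = 2.367 m·K/W
  R'_cellular glass = ln(0.119/0.0660)/(2πk) = 0.5895/(2π·0.0625) = 1.501 m·K/W
ΣR = 1.886×10^-4 + 2.367 + 1.501 = 3.868 m·K/W
Q' = ΔT/ΣR = (-186 °C − 17.9 °C)/3.868 = -52.71 W/m
From the inner boundary to the phenolic foam/cellular glass interface, ΣR_partial = 2.367 m·K/W.
T_interface = T_in − Q'·ΣR_partial = -186 °C − (-52.71)(2.367) = -61.2 °C

T = -61.2 °C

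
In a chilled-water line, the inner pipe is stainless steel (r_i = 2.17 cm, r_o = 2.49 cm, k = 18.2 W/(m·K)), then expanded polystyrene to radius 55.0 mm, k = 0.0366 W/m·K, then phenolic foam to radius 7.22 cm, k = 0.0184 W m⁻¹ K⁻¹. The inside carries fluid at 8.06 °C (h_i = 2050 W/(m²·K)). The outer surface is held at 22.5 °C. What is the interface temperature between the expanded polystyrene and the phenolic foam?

Treat each layer as a resistance in series:
  R'_conv,in = 1/(2πr h) = 1/(2π·0.0217·2050) = 0.003578 m·K/W
  R'_stainless steel = ln(0.0249/0.0217)/(2πk) = 0.1376/(2π·18.2) = 0.001203 m·K/W
  R'_expanded polystyrene = ln(0.0550/0.0249)/(2πk) = 0.7925/(2π·0.0366) = 3.446 m·K/W
  R'_phenolic foam = ln(0.0722/0.0550)/(2πk) = 0.2721/(2π·0.0184) = 2.354 m·K/W
ΣR = 0.003578 + 0.001203 + 3.446 + 2.354 = 5.805 m·K/W
Q' = ΔT/ΣR = (8.06 °C − 22.5 °C)/5.805 = -2.488 W/m
From the inner boundary to the expanded polystyrene/phenolic foam interface, ΣR_partial = 3.451 m·K/W.
T_interface = T_in − Q'·ΣR_partial = 8.06 °C − (-2.488)(3.451) = 16.6 °C

T = 16.6 °C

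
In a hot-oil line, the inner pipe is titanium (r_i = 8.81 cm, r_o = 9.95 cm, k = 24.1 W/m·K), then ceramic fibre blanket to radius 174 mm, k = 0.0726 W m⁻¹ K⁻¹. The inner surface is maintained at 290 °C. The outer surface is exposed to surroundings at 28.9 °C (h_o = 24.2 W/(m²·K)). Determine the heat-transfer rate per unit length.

Q' = 207 W/m

Series thermal resistances, inner to outer:
  R'_titanium = ln(0.0995/0.0881)/(2πk) = 0.1217/(2π·24.1) = 8.036×10^-4 m·K/W
  R'_ceramic fibre blanket = ln(0.174/0.0995)/(2πk) = 0.5589/(2π·0.0726) = 1.225 m·K/W
  R'_conv,out = 1/(2πr h) = 1/(2π·0.174·24.2) = 0.03780 m·K/W
ΣR = 8.036×10^-4 + 1.225 + 0.03780 = 1.264 m·K/W
Q' = ΔT/ΣR = (290 °C − 28.9 °C)/1.264 = 207 W/m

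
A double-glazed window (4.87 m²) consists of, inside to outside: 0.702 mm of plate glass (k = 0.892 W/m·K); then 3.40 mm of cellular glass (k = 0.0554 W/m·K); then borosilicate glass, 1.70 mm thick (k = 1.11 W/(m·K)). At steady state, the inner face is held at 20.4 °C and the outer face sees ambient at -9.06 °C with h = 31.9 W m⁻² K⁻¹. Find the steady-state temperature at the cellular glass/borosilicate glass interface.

Series thermal resistances, inner to outer:
  R_plate glass = L/(kA) = 7.02×10^-4/(0.892·4.87) = 1.616×10^-4 K/W
  R_cellular glass = L/(kA) = 0.00340/(0.0554·4.87) = 0.01260 K/W
  R_borosilicate glass = L/(kA) = 0.00170/(1.11·4.87) = 3.145×10^-4 K/W
  R_conv,out = 1/(hA) = 1/(31.9·4.87) = 0.006437 K/W
ΣR = 1.616×10^-4 + 0.01260 + 3.145×10^-4 + 0.006437 = 0.01951 K/W
Q = ΔT/ΣR = (20.4 °C − -9.06 °C)/0.01951 = 1510 W
From the inner boundary to the cellular glass/borosilicate glass interface, ΣR_partial = 0.01276 K/W.
T_interface = T_in − Q·ΣR_partial = 20.4 °C − (1510)(0.01276) = 1.13 °C

T = 1.13 °C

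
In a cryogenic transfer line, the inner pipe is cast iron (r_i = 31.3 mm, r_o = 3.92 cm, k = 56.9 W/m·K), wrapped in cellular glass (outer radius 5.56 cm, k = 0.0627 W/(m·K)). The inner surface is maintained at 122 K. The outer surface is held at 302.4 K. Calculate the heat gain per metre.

Q' = 203 W/m

Resistance network (inner→outer):
  R'_cast iron = ln(0.0392/0.0313)/(2πk) = 0.2251/(2π·56.9) = 6.295×10^-4 m·K/W
  R'_cellular glass = ln(0.0556/0.0392)/(2πk) = 0.3495/(2π·0.0627) = 0.8872 m·K/W
ΣR = 6.295×10^-4 + 0.8872 = 0.8878 m·K/W
Q' = ΔT/ΣR = (122 K − 302.4 K)/0.8878 = -203 W/m
(Negative Q' ⇒ heat flows inward; heat gain = 203 W/m.)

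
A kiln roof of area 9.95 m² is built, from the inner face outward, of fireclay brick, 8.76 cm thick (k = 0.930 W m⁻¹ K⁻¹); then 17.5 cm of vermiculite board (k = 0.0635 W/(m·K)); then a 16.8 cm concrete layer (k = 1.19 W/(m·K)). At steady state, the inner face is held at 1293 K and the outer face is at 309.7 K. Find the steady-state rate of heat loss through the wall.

Q = 3.27 kW

Treat each layer as a resistance in series:
  R_fireclay brick = L/(kA) = 0.0876/(0.930·9.95) = 0.009467 K/W
  R_vermiculite board = L/(kA) = 0.175/(0.0635·9.95) = 0.2770 K/W
  R_concrete = L/(kA) = 0.168/(1.19·9.95) = 0.01419 K/W
ΣR = 0.009467 + 0.2770 + 0.01419 = 0.3007 K/W
Q = ΔT/ΣR = (1293 K − 309.7 K)/0.3007 = 3270 W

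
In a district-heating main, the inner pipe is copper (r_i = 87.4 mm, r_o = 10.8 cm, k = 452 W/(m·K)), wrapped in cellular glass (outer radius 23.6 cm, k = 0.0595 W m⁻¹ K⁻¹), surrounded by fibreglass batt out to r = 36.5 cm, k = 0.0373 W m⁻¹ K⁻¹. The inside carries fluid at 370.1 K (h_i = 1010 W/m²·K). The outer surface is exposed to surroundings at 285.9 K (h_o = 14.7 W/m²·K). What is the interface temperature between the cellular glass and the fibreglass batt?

Series thermal resistances, inner to outer:
  R'_conv,in = 1/(2πr h) = 1/(2π·0.0874·1010) = 0.001803 m·K/W
  R'_copper = ln(0.108/0.0874)/(2πk) = 0.2116/(2π·452) = 7.452×10^-5 m·K/W
  R'_cellular glass = ln(0.236/0.108)/(2πk) = 0.7817/(2π·0.0595) = 2.091 m·K/W
  R'_fibreglass batt = ln(0.365/0.236)/(2πk) = 0.4361/(2π·0.0373) = 1.861 m·K/W
  R'_conv,out = 1/(2πr h) = 1/(2π·0.365·14.7) = 0.02966 m·K/W
ΣR = 0.001803 + 7.452×10^-5 + 2.091 + 1.861 + 0.02966 = 3.984 m·K/W
Q' = ΔT/ΣR = (370.1 K − 285.9 K)/3.984 = 21.13 W/m
From the inner boundary to the cellular glass/fibreglass batt interface, ΣR_partial = 2.093 m·K/W.
T_interface = T_in − Q'·ΣR_partial = 370.1 K − (21.13)(2.093) = 325.9 K

T = 325.9 K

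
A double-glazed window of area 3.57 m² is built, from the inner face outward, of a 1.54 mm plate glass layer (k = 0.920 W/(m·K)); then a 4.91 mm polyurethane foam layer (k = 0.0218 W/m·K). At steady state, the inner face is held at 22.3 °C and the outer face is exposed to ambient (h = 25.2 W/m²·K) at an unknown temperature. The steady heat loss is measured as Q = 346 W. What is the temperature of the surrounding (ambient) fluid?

Series resistances:
  R_plate glass = L/(kA) = 0.00154/(0.920·3.57) = 4.689×10^-4 K/W
  R_polyurethane foam = L/(kA) = 0.00491/(0.0218·3.57) = 0.06309 K/W
  R_conv,out = 1/(hA) = 1/(25.2·3.57) = 0.01112 K/W
ΣR = 0.07467 K/W
ΔT = Q·ΣR = 346 × 0.07467 = 25.84 K
Heat flows outward, so T_out = T_in − ΔT = 22.3 − 25.84 = -3.54 °C

T_out = -3.54 °C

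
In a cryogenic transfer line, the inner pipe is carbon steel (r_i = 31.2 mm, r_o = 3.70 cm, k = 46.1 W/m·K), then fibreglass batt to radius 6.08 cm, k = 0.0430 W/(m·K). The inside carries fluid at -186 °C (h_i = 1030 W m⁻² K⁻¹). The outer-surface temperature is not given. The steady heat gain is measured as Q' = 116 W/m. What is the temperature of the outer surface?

T_out = 27.9 °C

Sum the resistances:
  R'_conv,in = 1/(2πr h) = 1/(2π·0.0312·1030) = 0.004953 m·K/W
  R'_carbon steel = ln(0.0370/0.0312)/(2πk) = 0.1705/(2π·46.1) = 5.886×10^-4 m·K/W
  R'_fibreglass batt = ln(0.0608/0.0370)/(2πk) = 0.4967/(2π·0.0430) = 1.838 m·K/W
ΣR = 1.844 m·K/W
ΔT = Q'·ΣR = 116 × 1.844 = 213.9 K
Heat flows inward, so T_out = T_in + ΔT = -186 + 213.9 = 27.9 °C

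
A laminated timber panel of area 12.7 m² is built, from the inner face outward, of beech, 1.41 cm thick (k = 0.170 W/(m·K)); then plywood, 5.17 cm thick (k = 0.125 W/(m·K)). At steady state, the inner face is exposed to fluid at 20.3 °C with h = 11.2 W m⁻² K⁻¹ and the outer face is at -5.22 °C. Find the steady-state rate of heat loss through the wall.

Resistance network (inner→outer):
  R_conv,in = 1/(hA) = 1/(11.2·12.7) = 0.007030 K/W
  R_beech = L/(kA) = 0.0141/(0.170·12.7) = 0.006531 K/W
  R_plywood = L/(kA) = 0.0517/(0.125·12.7) = 0.03257 K/W
ΣR = 0.007030 + 0.006531 + 0.03257 = 0.04613 K/W
Q = ΔT/ΣR = (20.3 °C − -5.22 °C)/0.04613 = 553 W

Q = 553 W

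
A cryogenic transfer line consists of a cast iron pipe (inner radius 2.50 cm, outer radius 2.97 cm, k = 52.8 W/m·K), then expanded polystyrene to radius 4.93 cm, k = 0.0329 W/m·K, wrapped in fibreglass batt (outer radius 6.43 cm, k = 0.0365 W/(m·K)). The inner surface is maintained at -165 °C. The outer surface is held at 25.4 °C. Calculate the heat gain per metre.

Q' = 52.7 W/m

Treat each layer as a resistance in series:
  R'_cast iron = ln(0.0297/0.0250)/(2πk) = 0.1723/(2π·52.8) = 5.193×10^-4 m·K/W
  R'_expanded polystyrene = ln(0.0493/0.0297)/(2πk) = 0.5068/(2π·0.0329) = 2.452 m·K/W
  R'_fibreglass batt = ln(0.0643/0.0493)/(2πk) = 0.2656/(2π·0.0365) = 1.158 m·K/W
ΣR = 5.193×10^-4 + 2.452 + 1.158 = 3.611 m·K/W
Q' = ΔT/ΣR = (-165 °C − 25.4 °C)/3.611 = -52.7 W/m
(Negative Q' ⇒ heat flows inward; heat gain = 52.7 W/m.)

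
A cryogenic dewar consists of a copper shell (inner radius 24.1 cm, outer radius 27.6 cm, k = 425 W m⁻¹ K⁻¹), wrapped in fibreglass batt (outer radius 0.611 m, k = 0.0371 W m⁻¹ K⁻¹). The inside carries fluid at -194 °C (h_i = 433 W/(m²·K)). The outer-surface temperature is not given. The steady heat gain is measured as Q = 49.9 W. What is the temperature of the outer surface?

Sum the resistances:
  R_conv,in = 1/(4πr²h) = 1/(4π·0.241²·433) = 0.003164 K/W
  R_copper = (1/0.241 − 1/0.276)/(4πk) = 0.5262/(4π·425) = 9.852×10^-5 K/W
  R_fibreglass batt = (1/0.276 − 1/0.611)/(4πk) = 1.987/(4π·0.0371) = 4.261 K/W
ΣR = 4.264 K/W
ΔT = Q·ΣR = 49.9 × 4.264 = 212.8 K
Heat flows inward, so T_out = T_in + ΔT = -194 + 212.8 = 18.8 °C

T_out = 18.8 °C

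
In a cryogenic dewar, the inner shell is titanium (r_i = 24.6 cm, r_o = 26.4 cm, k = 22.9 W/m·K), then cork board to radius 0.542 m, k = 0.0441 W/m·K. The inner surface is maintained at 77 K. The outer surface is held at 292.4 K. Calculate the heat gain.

Resistance network (inner→outer):
  R_titanium = (1/0.246 − 1/0.264)/(4πk) = 0.2772/(4π·22.9) = 9.631×10^-4 K/W
  R_cork board = (1/0.264 − 1/0.542)/(4πk) = 1.943/(4π·0.0441) = 3.506 K/W
ΣR = 9.631×10^-4 + 3.506 = 3.507 K/W
Q = ΔT/ΣR = (77 K − 292.4 K)/3.507 = -61.4 W
(Negative Q ⇒ heat flows inward; heat gain = 61.4 W.)

Q = 61.4 W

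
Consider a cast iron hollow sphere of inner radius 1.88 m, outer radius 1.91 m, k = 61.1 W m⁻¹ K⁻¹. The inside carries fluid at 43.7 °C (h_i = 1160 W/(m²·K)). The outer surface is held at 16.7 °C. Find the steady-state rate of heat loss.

Q = 891 kW

Treat each layer as a resistance in series:
  R_conv,in = 1/(4πr²h) = 1/(4π·1.88²·1160) = 1.941×10^-5 K/W
  R_cast iron = (1/1.88 − 1/1.91)/(4πk) = 0.008355/(4π·61.1) = 1.088×10^-5 K/W
ΣR = 1.941×10^-5 + 1.088×10^-5 = 3.029×10^-5 K/W
Q = ΔT/ΣR = (43.7 °C − 16.7 °C)/3.029×10^-5 = 8.91×10^5 W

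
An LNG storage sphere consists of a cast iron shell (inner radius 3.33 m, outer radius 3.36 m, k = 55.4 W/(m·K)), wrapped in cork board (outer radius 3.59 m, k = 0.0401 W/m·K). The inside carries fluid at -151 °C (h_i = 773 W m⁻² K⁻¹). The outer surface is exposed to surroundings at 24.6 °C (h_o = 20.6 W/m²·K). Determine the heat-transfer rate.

Resistance network (inner→outer):
  R_conv,in = 1/(4πr²h) = 1/(4π·3.33²·773) = 9.284×10^-6 K/W
  R_cast iron = (1/3.33 − 1/3.36)/(4πk) = 0.002681/(4π·55.4) = 3.851×10^-6 K/W
  R_cork board = (1/3.36 − 1/3.59)/(4πk) = 0.01907/(4π·0.0401) = 0.03784 K/W
  R_conv,out = 1/(4πr²h) = 1/(4π·3.59²·20.6) = 2.997×10^-4 K/W
ΣR = 9.284×10^-6 + 3.851×10^-6 + 0.03784 + 2.997×10^-4 = 0.03815 K/W
Q = ΔT/ΣR = (-151 °C − 24.6 °C)/0.03815 = -4600 W
(Negative Q ⇒ heat flows inward; heat gain = 4600 W.)

Q = 4.60 kW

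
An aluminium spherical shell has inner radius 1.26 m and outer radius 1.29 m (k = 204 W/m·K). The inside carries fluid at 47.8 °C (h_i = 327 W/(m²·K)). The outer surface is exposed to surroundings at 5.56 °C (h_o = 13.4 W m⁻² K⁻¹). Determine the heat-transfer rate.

Resistance network (inner→outer):
  R_conv,in = 1/(4πr²h) = 1/(4π·1.26²·327) = 1.533×10^-4 K/W
  R_aluminium = (1/1.26 − 1/1.29)/(4πk) = 0.01846/(4π·204) = 7.200×10^-6 K/W
  R_conv,out = 1/(4πr²h) = 1/(4π·1.29²·13.4) = 0.003569 K/W
ΣR = 1.533×10^-4 + 7.200×10^-6 + 0.003569 = 0.003730 K/W
Q = ΔT/ΣR = (47.8 °C − 5.56 °C)/0.003730 = 11300 W

Q = 11.3 kW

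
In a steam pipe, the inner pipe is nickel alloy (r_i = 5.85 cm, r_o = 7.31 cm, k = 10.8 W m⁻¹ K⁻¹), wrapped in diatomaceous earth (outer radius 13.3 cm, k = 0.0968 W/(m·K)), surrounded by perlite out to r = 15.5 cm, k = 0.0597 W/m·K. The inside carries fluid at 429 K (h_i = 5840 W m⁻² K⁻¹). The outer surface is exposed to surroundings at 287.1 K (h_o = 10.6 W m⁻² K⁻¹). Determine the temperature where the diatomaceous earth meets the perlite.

T = 335.1 K

Series thermal resistances, inner to outer:
  R'_conv,in = 1/(2πr h) = 1/(2π·0.0585·5840) = 4.659×10^-4 m·K/W
  R'_nickel alloy = ln(0.0731/0.0585)/(2πk) = 0.2228/(2π·10.8) = 0.003283 m·K/W
  R'_diatomaceous earth = ln(0.133/0.0731)/(2πk) = 0.5985/(2π·0.0968) = 0.9841 m·K/W
  R'_perlite = ln(0.155/0.133)/(2πk) = 0.1531/(2π·0.0597) = 0.4081 m·K/W
  R'_conv,out = 1/(2πr h) = 1/(2π·0.155·10.6) = 0.09687 m·K/W
ΣR = 4.659×10^-4 + 0.003283 + 0.9841 + 0.4081 + 0.09687 = 1.493 m·K/W
Q' = ΔT/ΣR = (429 K − 287.1 K)/1.493 = 95.04 W/m
From the inner boundary to the diatomaceous earth/perlite interface, ΣR_partial = 0.9878 m·K/W.
T_interface = T_in − Q'·ΣR_partial = 429 K − (95.04)(0.9878) = 335.1 K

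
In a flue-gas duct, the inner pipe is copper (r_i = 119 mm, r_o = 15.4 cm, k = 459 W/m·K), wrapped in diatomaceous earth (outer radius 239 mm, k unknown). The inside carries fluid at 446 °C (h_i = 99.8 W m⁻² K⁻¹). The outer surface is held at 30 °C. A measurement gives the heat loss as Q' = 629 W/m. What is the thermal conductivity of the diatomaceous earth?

k = 0.108 W/m·K

ΣR = ΔT/Q' = |446 − 30|/629 = 0.6614 m·K/W
Known resistances:
  R'_conv,in = 1/(2πr h) = 1/(2π·0.119·99.8) = 0.01340 m·K/W
  R'_copper = ln(0.154/0.119)/(2πk) = 0.2578/(2π·459) = 8.940×10^-5 m·K/W
R_diatomaceous earth = ΣR − ΣR_known = 0.6614 − 0.01349 = 0.6479 m·K/W
ln(r₂/r₁)/(2πk) = 0.6479 ⇒ k = 0.4395/(2π·0.6479) = 0.108 W/m·K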